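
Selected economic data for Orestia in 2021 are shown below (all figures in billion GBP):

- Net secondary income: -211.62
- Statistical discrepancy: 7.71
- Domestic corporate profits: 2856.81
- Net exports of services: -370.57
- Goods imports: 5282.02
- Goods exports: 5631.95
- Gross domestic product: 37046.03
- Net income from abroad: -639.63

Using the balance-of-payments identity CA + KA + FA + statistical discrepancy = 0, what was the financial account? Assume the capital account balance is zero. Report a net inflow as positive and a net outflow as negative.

864.18

Goods balance = 5631.95 - 5282.02 = 349.93
Services balance = -370.57
Trade balance (goods + services) = 349.93 + (-370.57) = -20.64
Net primary income = -639.63
Net secondary income = -211.62
Current account = -20.64 + (-639.63) + (-211.62) = -871.89
Financial account = -(-871.89 + 7.71) = 864.18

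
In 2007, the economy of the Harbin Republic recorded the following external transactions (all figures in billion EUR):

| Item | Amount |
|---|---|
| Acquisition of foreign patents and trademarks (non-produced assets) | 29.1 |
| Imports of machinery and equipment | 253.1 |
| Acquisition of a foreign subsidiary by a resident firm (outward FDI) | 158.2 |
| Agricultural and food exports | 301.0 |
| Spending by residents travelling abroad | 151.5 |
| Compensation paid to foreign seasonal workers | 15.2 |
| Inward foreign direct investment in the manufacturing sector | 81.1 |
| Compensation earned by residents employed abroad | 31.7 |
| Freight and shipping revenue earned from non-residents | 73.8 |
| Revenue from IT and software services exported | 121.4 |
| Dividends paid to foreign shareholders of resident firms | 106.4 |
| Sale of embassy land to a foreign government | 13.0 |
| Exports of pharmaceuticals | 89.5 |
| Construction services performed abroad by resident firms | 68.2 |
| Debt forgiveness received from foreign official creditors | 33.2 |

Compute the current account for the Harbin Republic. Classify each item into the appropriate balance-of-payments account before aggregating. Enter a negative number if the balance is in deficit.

Goods: 89.5 + 301.0 - 253.1 = 137.4
Services: -151.5 + 121.4 + 68.2 + 73.8 = 111.9
Primary income: -106.4 - 15.2 + 31.7 = -89.9
Current account = 137.4 + 111.9 + (-89.9) = 159.4
(Excluded from the current account — capital account: acquisition of foreign patents and trademarks (non-produced assets) 29.1, sale of embassy land to a foreign government 13.0, debt forgiveness received from foreign official creditors 33.2; financial account: acquisition of a foreign subsidiary by a resident firm (outward FDI) 158.2, inward foreign direct investment in the manufacturing sector 81.1.)

159.4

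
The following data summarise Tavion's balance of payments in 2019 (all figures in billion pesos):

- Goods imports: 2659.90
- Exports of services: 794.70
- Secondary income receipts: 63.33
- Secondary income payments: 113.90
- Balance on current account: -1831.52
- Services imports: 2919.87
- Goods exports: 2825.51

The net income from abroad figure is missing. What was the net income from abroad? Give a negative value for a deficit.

Current account = goods balance + services balance + net primary income + net secondary income
Sum of the known components = -2010.13
Net income from abroad = CA - (known components) = -1831.52 - (-2010.13) = 178.61

178.61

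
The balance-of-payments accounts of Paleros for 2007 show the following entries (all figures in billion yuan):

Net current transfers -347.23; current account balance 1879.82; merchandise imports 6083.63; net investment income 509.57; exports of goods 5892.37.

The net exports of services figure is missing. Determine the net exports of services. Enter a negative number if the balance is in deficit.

1908.74

Current account = goods balance + services balance + net primary income + net secondary income
Sum of the known components = -28.92
Net exports of services = CA - (known components) = 1879.82 - (-28.92) = 1908.74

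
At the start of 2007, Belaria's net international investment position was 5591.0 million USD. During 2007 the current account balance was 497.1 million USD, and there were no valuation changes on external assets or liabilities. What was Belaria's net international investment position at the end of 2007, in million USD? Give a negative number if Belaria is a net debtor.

With no valuation effects, change in NIIP = current account = 497.1
End-of-year NIIP = 5591.0 + 497.1 = 6088.1

6088.1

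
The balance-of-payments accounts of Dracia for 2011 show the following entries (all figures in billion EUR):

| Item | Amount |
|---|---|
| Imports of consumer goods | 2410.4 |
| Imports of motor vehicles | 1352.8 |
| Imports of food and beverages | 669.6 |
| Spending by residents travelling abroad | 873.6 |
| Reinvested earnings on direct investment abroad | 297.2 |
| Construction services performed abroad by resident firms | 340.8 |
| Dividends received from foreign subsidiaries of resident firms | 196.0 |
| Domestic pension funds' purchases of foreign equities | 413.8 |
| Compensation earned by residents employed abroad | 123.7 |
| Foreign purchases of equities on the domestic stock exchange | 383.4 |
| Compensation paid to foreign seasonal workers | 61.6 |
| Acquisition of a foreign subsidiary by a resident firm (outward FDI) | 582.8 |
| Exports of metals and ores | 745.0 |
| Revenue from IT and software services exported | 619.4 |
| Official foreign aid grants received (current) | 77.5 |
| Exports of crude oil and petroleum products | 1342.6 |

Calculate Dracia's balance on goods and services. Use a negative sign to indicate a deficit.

-2258.6

Goods: -669.6 + 1342.6 + 745.0 - 1352.8 - 2410.4 = -2345.2
Services: -873.6 + 619.4 + 340.8 = 86.6
Trade balance = -2345.2 + 86.6 = -2258.6
(Excluded from the trade balance — primary income: reinvested earnings on direct investment abroad 297.2, dividends received from foreign subsidiaries of resident firms 196.0, compensation earned by residents employed abroad 123.7, compensation paid to foreign seasonal workers 61.6; financial account: domestic pension funds' purchases of foreign equities 413.8, foreign purchases of equities on the domestic stock exchange 383.4, acquisition of a foreign subsidiary by a resident firm (outward FDI) 582.8; secondary income: official foreign aid grants received (current) 77.5.)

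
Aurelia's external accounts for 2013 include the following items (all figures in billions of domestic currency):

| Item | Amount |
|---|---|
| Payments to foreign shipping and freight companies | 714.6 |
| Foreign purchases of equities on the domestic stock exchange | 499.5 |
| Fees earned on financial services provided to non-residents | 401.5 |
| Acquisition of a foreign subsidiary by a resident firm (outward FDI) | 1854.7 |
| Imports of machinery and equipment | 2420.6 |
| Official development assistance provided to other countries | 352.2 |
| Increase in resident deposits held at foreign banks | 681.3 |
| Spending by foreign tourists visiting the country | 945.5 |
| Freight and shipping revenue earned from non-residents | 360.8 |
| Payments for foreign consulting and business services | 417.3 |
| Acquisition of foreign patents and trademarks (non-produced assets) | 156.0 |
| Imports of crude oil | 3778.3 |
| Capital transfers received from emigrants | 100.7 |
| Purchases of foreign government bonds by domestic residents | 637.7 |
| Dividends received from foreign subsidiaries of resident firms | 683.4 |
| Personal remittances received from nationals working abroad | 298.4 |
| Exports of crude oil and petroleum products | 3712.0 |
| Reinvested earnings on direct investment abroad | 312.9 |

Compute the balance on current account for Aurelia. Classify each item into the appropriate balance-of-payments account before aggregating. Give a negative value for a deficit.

Goods: -2420.6 - 3778.3 + 3712.0 = -2486.9
Services: 360.8 - 417.3 + 945.5 + 401.5 - 714.6 = 575.9
Primary income: 312.9 + 683.4 = 996.3
Secondary income: -352.2 + 298.4 = -53.8
Current account = (-2486.9) + 575.9 + 996.3 + (-53.8) = -968.5
(Excluded from the current account — financial account: foreign purchases of equities on the domestic stock exchange 499.5, acquisition of a foreign subsidiary by a resident firm (outward FDI) 1854.7, increase in resident deposits held at foreign banks 681.3, purchases of foreign government bonds by domestic residents 637.7; capital account: acquisition of foreign patents and trademarks (non-produced assets) 156.0, capital transfers received from emigrants 100.7.)

-968.5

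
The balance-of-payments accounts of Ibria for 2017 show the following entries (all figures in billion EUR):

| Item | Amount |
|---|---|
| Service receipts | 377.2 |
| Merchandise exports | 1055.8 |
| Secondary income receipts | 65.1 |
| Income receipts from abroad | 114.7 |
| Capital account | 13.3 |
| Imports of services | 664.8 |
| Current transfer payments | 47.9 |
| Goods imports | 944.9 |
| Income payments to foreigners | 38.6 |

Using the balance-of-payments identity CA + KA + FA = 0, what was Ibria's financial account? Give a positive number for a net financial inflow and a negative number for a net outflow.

70.1

Goods balance = 1055.8 - 944.9 = 110.9
Services balance = 377.2 - 664.8 = -287.6
Trade balance (goods + services) = 110.9 + (-287.6) = -176.7
Net primary income = 114.7 - 38.6 = 76.1
Net secondary income = 65.1 - 47.9 = 17.2
Current account = -176.7 + 76.1 + 17.2 = -83.4
Financial account = -(-83.4 + 13.3) = 70.1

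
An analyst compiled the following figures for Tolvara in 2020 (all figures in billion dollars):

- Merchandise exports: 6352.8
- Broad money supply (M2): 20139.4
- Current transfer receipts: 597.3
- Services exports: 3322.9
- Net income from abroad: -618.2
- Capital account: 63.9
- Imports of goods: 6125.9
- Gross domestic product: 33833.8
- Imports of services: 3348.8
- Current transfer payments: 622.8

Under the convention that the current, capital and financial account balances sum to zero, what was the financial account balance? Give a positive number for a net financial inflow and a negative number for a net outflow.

Goods balance = 6352.8 - 6125.9 = 226.9
Services balance = 3322.9 - 3348.8 = -25.9
Trade balance (goods + services) = 226.9 + (-25.9) = 201.0
Net primary income = -618.2
Net secondary income = 597.3 - 622.8 = -25.5
Current account = 201.0 + (-618.2) + (-25.5) = -442.7
Financial account = -(-442.7 + 63.9) = 378.8

378.8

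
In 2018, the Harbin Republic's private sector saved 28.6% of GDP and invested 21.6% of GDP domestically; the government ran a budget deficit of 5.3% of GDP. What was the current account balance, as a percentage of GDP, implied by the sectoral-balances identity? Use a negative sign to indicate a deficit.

1.7

By the sectoral-balances identity, CA = (S_private - I) + (T - G).
Private balance = 28.6 - 21.6 = 7.0
Government balance (T - G) = -5.3
CA = 7.0 + (-5.3) = 1.7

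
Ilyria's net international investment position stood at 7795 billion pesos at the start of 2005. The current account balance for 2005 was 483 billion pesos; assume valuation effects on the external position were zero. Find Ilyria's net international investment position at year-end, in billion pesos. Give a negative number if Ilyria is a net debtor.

With no valuation effects, change in NIIP = current account = 483
End-of-year NIIP = 7795 + 483 = 8278

8278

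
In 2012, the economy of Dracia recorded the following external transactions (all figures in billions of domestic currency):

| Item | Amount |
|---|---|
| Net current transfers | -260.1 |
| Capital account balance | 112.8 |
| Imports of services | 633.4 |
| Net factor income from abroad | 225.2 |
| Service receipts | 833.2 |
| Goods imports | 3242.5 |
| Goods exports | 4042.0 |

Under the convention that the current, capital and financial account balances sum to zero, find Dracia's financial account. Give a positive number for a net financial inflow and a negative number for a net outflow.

-1077.2

Goods balance = 4042.0 - 3242.5 = 799.5
Services balance = 833.2 - 633.4 = 199.8
Trade balance (goods + services) = 799.5 + 199.8 = 999.3
Net primary income = 225.2
Net secondary income = -260.1
Current account = 999.3 + 225.2 + (-260.1) = 964.4
Financial account = -(964.4 + 112.8) = -1077.2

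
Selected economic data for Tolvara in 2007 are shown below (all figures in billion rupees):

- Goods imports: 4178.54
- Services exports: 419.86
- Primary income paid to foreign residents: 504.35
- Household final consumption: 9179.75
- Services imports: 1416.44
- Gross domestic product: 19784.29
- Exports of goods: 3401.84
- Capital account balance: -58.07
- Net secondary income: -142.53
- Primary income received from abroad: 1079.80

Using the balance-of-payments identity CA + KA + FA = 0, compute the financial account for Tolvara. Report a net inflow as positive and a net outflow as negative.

Goods balance = 3401.84 - 4178.54 = -776.70
Services balance = 419.86 - 1416.44 = -996.58
Trade balance (goods + services) = -776.70 + (-996.58) = -1773.28
Net primary income = 1079.80 - 504.35 = 575.45
Net secondary income = -142.53
Current account = -1773.28 + 575.45 + (-142.53) = -1340.36
Financial account = -(-1340.36 + (-58.07)) = 1398.43

1398.43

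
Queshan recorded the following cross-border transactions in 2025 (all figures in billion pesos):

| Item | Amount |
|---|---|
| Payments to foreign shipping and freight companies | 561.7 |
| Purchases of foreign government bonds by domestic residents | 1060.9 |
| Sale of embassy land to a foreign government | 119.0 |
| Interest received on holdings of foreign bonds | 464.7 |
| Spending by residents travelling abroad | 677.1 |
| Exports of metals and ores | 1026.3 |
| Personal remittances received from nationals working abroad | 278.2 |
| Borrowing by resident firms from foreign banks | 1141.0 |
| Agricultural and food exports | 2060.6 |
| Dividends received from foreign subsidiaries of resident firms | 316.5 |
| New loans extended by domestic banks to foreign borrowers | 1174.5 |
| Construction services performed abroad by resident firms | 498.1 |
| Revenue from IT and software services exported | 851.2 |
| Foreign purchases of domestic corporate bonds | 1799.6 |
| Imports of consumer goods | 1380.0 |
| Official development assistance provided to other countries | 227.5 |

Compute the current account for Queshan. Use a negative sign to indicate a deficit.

2649.3

Goods: -1380.0 + 2060.6 + 1026.3 = 1706.9
Services: -677.1 + 851.2 - 561.7 + 498.1 = 110.5
Primary income: 464.7 + 316.5 = 781.2
Secondary income: -227.5 + 278.2 = 50.7
Current account = 1706.9 + 110.5 + 781.2 + 50.7 = 2649.3
(Excluded from the current account — financial account: purchases of foreign government bonds by domestic residents 1060.9, borrowing by resident firms from foreign banks 1141.0, new loans extended by domestic banks to foreign borrowers 1174.5, foreign purchases of domestic corporate bonds 1799.6; capital account: sale of embassy land to a foreign government 119.0.)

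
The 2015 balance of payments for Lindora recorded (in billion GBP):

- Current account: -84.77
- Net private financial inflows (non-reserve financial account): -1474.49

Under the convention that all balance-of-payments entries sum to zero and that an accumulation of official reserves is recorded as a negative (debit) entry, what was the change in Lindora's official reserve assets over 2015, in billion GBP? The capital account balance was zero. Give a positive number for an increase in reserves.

-1559.26

Official reserve transactions balance = -((-84.77) + (-1474.49)) = 1559.26
An accumulation of reserves is recorded as a debit (negative entry), so the change in the stock of reserves is the negative of that balance.
Change in official reserves = -(1559.26) = -1559.26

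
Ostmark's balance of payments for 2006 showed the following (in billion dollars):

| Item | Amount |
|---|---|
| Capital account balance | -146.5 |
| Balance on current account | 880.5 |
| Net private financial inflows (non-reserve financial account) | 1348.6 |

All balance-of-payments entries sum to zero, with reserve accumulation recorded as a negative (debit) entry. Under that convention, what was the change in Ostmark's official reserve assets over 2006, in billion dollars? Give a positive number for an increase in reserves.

Official reserve transactions balance = -(880.5 + (-146.5) + 1348.6) = -2082.6
An accumulation of reserves is recorded as a debit (negative entry), so the change in the stock of reserves is the negative of that balance.
Change in official reserves = -(-2082.6) = 2082.6

2082.6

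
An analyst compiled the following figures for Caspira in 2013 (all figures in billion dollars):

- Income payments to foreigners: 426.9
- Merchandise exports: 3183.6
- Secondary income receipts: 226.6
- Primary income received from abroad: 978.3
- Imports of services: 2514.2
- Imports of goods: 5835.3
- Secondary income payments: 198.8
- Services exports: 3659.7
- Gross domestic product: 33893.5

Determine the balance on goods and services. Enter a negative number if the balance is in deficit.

Goods balance = 3183.6 - 5835.3 = -2651.7
Services balance = 3659.7 - 2514.2 = 1145.5
Trade balance (goods + services) = -2651.7 + 1145.5 = -1506.2

-1506.2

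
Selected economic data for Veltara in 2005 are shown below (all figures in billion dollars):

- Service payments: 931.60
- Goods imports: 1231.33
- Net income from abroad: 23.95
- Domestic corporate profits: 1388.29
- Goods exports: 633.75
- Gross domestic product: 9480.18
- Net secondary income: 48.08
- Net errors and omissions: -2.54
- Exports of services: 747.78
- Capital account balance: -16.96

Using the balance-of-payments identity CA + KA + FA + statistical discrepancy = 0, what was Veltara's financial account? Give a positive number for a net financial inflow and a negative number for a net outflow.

728.87

Goods balance = 633.75 - 1231.33 = -597.58
Services balance = 747.78 - 931.60 = -183.82
Trade balance (goods + services) = -597.58 + (-183.82) = -781.40
Net primary income = 23.95
Net secondary income = 48.08
Current account = -781.40 + 23.95 + 48.08 = -709.37
Financial account = -(-709.37 + (-16.96) + (-2.54)) = 728.87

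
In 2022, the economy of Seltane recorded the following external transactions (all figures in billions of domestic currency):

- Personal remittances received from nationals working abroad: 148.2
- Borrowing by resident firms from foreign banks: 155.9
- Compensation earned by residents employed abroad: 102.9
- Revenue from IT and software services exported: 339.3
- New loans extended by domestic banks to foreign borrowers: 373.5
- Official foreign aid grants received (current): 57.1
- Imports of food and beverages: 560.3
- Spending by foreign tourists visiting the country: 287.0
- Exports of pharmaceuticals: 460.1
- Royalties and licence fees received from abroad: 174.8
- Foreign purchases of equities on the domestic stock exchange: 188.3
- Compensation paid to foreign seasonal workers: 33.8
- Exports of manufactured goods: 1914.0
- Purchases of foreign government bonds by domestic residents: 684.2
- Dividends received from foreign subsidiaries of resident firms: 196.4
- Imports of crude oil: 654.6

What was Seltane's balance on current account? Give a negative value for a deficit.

Goods: 1914.0 + 460.1 - 560.3 - 654.6 = 1159.2
Services: 339.3 + 287.0 + 174.8 = 801.1
Primary income: -33.8 + 102.9 + 196.4 = 265.5
Secondary income: 148.2 + 57.1 = 205.3
Current account = 1159.2 + 801.1 + 265.5 + 205.3 = 2431.1
(Excluded from the current account — financial account: borrowing by resident firms from foreign banks 155.9, new loans extended by domestic banks to foreign borrowers 373.5, foreign purchases of equities on the domestic stock exchange 188.3, purchases of foreign government bonds by domestic residents 684.2.)

2431.1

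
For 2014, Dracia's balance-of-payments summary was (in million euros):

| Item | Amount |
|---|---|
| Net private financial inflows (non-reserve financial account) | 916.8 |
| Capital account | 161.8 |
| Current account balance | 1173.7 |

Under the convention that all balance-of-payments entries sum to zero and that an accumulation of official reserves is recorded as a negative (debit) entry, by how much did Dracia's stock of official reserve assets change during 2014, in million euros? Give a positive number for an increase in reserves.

Official reserve transactions balance = -(1173.7 + 161.8 + 916.8) = -2252.3
An accumulation of reserves is recorded as a debit (negative entry), so the change in the stock of reserves is the negative of that balance.
Change in official reserves = -(-2252.3) = 2252.3

2252.3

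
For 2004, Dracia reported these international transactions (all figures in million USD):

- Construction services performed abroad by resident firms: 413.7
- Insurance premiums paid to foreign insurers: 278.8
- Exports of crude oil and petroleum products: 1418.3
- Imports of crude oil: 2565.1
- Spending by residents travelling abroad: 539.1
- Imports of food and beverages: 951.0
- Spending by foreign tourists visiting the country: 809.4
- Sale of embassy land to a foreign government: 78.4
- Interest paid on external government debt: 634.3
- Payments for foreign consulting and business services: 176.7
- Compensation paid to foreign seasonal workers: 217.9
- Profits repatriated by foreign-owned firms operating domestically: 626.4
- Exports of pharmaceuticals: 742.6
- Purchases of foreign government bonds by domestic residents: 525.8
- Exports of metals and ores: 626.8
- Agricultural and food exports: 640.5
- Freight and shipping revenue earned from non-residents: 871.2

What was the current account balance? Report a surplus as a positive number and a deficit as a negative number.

Goods: -951.0 + 742.6 - 2565.1 + 1418.3 + 640.5 + 626.8 = -87.9
Services: -539.1 + 809.4 + 413.7 - 176.7 - 278.8 + 871.2 = 1099.7
Primary income: -626.4 - 634.3 - 217.9 = -1478.6
Current account = (-87.9) + 1099.7 + (-1478.6) = -466.8
(Excluded from the current account — capital account: sale of embassy land to a foreign government 78.4; financial account: purchases of foreign government bonds by domestic residents 525.8.)

-466.8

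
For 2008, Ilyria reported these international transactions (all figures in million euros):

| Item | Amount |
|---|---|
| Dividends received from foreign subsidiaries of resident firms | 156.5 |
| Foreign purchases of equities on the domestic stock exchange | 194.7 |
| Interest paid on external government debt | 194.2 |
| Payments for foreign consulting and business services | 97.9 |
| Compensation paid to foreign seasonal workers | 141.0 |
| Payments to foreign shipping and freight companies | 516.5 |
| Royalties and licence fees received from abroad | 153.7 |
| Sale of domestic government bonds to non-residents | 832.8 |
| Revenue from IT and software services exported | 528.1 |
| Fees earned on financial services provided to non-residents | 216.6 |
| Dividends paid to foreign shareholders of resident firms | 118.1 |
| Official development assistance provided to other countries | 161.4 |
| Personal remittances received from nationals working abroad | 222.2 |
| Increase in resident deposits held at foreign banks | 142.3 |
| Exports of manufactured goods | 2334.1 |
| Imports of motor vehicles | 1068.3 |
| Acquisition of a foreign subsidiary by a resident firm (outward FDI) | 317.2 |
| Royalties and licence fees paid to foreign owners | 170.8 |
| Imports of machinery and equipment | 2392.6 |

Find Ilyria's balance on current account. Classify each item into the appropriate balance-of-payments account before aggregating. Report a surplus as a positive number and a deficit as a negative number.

Goods: -1068.3 + 2334.1 - 2392.6 = -1126.8
Services: -516.5 - 170.8 - 97.9 + 216.6 + 153.7 + 528.1 = 113.2
Primary income: 156.5 - 194.2 - 141.0 - 118.1 = -296.8
Secondary income: 222.2 - 161.4 = 60.8
Current account = (-1126.8) + 113.2 + (-296.8) + 60.8 = -1249.6
(Excluded from the current account — financial account: foreign purchases of equities on the domestic stock exchange 194.7, sale of domestic government bonds to non-residents 832.8, increase in resident deposits held at foreign banks 142.3, acquisition of a foreign subsidiary by a resident firm (outward FDI) 317.2.)

-1249.6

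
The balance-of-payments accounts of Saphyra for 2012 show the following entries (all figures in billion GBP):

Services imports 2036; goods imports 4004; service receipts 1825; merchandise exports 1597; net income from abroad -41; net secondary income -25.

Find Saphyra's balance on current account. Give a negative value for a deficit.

Goods balance = 1597 - 4004 = -2407
Services balance = 1825 - 2036 = -211
Trade balance (goods + services) = -2407 + (-211) = -2618
Net primary income = -41
Net secondary income = -25
Current account = -2618 + (-41) + (-25) = -2684

-2684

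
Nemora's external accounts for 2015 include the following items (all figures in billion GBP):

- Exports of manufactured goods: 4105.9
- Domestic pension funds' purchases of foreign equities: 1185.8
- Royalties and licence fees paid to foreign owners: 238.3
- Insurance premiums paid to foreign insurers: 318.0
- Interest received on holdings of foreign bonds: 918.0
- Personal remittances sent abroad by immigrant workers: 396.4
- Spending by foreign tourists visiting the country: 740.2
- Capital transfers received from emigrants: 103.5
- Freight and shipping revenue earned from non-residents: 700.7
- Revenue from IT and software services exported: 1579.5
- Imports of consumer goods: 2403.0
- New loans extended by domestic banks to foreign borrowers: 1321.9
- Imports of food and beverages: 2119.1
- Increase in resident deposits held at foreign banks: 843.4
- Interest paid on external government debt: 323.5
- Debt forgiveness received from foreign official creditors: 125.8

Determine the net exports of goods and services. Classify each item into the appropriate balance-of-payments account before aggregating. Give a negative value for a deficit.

Goods: -2403.0 - 2119.1 + 4105.9 = -416.2
Services: -238.3 + 1579.5 + 700.7 + 740.2 - 318.0 = 2464.1
Trade balance = -416.2 + 2464.1 = 2047.9
(Excluded from the trade balance — financial account: domestic pension funds' purchases of foreign equities 1185.8, new loans extended by domestic banks to foreign borrowers 1321.9, increase in resident deposits held at foreign banks 843.4; primary income: interest received on holdings of foreign bonds 918.0, interest paid on external government debt 323.5; secondary income: personal remittances sent abroad by immigrant workers 396.4; capital account: capital transfers received from emigrants 103.5, debt forgiveness received from foreign official creditors 125.8.)

2047.9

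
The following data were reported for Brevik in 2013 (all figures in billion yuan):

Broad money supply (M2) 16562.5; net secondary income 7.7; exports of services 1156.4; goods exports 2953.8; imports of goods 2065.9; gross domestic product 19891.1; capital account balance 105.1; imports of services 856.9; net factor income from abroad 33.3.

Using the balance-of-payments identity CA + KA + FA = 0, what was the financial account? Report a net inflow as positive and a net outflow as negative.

-1333.5

Goods balance = 2953.8 - 2065.9 = 887.9
Services balance = 1156.4 - 856.9 = 299.5
Trade balance (goods + services) = 887.9 + 299.5 = 1187.4
Net primary income = 33.3
Net secondary income = 7.7
Current account = 1187.4 + 33.3 + 7.7 = 1228.4
Financial account = -(1228.4 + 105.1) = -1333.5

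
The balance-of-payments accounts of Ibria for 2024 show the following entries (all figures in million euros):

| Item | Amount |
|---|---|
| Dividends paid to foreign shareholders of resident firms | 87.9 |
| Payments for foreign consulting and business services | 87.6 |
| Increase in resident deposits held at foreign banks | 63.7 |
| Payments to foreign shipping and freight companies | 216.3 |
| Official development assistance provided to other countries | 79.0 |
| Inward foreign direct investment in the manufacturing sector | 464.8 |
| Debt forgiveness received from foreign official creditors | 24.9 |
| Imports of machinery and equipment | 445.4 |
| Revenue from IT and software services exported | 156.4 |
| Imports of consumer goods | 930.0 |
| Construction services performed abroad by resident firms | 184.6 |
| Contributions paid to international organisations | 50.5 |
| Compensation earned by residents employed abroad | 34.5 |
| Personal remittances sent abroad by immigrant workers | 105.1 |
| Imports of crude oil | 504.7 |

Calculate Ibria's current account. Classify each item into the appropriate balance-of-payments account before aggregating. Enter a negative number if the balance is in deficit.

Goods: -445.4 - 930.0 - 504.7 = -1880.1
Services: 156.4 + 184.6 - 87.6 - 216.3 = 37.1
Primary income: 34.5 - 87.9 = -53.4
Secondary income: -50.5 - 79.0 - 105.1 = -234.6
Current account = (-1880.1) + 37.1 + (-53.4) + (-234.6) = -2131.0
(Excluded from the current account — financial account: increase in resident deposits held at foreign banks 63.7, inward foreign direct investment in the manufacturing sector 464.8; capital account: debt forgiveness received from foreign official creditors 24.9.)

-2131.0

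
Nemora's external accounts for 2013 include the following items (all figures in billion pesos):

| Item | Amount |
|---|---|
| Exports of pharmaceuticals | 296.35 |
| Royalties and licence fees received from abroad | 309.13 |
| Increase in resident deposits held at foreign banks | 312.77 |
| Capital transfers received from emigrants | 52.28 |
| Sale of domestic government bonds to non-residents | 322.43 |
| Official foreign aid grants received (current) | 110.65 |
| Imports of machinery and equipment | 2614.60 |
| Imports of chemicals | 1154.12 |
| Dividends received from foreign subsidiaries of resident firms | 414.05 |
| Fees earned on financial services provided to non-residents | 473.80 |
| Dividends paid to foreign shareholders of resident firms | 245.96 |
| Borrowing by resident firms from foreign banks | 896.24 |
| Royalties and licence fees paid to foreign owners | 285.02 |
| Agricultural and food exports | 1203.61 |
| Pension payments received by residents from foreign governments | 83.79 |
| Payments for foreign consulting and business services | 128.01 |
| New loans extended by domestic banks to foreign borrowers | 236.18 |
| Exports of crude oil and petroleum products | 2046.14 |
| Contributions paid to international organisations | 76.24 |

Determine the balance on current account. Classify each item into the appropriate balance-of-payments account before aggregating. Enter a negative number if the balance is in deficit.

433.57

Goods: 2046.14 - 2614.60 - 1154.12 + 1203.61 + 296.35 = -222.62
Services: -128.01 + 473.80 + 309.13 - 285.02 = 369.90
Primary income: -245.96 + 414.05 = 168.09
Secondary income: -76.24 + 83.79 + 110.65 = 118.20
Current account = (-222.62) + 369.90 + 168.09 + 118.20 = 433.57
(Excluded from the current account — financial account: increase in resident deposits held at foreign banks 312.77, sale of domestic government bonds to non-residents 322.43, borrowing by resident firms from foreign banks 896.24, new loans extended by domestic banks to foreign borrowers 236.18; capital account: capital transfers received from emigrants 52.28.)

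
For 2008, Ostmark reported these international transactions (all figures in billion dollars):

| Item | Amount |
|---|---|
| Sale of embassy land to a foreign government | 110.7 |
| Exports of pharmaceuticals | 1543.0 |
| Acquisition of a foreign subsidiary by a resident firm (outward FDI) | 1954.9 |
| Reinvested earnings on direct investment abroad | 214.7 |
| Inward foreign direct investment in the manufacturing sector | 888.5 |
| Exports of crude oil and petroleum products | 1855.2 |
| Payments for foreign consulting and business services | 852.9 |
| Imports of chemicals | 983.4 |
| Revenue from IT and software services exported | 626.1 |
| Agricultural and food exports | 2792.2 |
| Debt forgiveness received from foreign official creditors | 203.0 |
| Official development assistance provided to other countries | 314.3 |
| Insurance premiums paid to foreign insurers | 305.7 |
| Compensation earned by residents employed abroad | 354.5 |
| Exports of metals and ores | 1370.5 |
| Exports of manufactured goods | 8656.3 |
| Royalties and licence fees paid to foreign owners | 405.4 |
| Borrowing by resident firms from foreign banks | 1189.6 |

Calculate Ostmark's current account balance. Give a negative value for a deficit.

Goods: 1855.2 + 2792.2 + 8656.3 + 1543.0 + 1370.5 - 983.4 = 15233.8
Services: -852.9 - 405.4 - 305.7 + 626.1 = -937.9
Primary income: 214.7 + 354.5 = 569.2
Secondary income: -314.3
Current account = 15233.8 + (-937.9) + 569.2 + (-314.3) = 14550.8
(Excluded from the current account — capital account: sale of embassy land to a foreign government 110.7, debt forgiveness received from foreign official creditors 203.0; financial account: acquisition of a foreign subsidiary by a resident firm (outward FDI) 1954.9, inward foreign direct investment in the manufacturing sector 888.5, borrowing by resident firms from foreign banks 1189.6.)

14550.8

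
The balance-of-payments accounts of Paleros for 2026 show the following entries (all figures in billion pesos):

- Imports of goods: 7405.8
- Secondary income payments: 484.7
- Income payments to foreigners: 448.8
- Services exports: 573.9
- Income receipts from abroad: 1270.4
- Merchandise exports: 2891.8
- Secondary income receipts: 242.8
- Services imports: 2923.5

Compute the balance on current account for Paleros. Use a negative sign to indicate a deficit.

Goods balance = 2891.8 - 7405.8 = -4514.0
Services balance = 573.9 - 2923.5 = -2349.6
Trade balance (goods + services) = -4514.0 + (-2349.6) = -6863.6
Net primary income = 1270.4 - 448.8 = 821.6
Net secondary income = 242.8 - 484.7 = -241.9
Current account = -6863.6 + 821.6 + (-241.9) = -6283.9

-6283.9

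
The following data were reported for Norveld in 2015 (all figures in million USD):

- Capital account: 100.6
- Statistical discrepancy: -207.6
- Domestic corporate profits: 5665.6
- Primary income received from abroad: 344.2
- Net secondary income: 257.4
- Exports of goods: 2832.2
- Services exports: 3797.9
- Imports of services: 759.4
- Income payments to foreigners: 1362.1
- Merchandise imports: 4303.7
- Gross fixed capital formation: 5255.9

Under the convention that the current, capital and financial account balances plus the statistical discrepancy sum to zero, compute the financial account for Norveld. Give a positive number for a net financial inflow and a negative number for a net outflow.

-699.5

Goods balance = 2832.2 - 4303.7 = -1471.5
Services balance = 3797.9 - 759.4 = 3038.5
Trade balance (goods + services) = -1471.5 + 3038.5 = 1567.0
Net primary income = 344.2 - 1362.1 = -1017.9
Net secondary income = 257.4
Current account = 1567.0 + (-1017.9) + 257.4 = 806.5
Financial account = -(806.5 + 100.6 + (-207.6)) = -699.5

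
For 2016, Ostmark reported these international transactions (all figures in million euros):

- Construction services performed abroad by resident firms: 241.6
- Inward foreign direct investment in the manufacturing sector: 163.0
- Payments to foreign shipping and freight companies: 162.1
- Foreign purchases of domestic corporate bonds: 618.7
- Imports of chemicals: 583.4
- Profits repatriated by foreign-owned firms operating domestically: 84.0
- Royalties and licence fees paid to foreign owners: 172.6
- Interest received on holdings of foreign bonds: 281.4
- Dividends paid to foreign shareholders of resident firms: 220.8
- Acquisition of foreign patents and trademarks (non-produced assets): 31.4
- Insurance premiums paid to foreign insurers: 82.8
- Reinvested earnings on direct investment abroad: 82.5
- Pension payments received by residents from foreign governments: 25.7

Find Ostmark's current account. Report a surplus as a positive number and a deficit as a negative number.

Goods: -583.4
Services: -82.8 - 162.1 + 241.6 - 172.6 = -175.9
Primary income: -220.8 + 281.4 + 82.5 - 84.0 = 59.1
Secondary income: 25.7
Current account = (-583.4) + (-175.9) + 59.1 + 25.7 = -674.5
(Excluded from the current account — financial account: inward foreign direct investment in the manufacturing sector 163.0, foreign purchases of domestic corporate bonds 618.7; capital account: acquisition of foreign patents and trademarks (non-produced assets) 31.4.)

-674.5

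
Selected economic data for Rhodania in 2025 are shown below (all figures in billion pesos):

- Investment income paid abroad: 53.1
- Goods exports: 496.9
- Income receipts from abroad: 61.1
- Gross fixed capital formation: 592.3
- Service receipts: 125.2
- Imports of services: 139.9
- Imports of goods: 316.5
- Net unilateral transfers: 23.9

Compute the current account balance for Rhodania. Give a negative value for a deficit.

197.6

Goods balance = 496.9 - 316.5 = 180.4
Services balance = 125.2 - 139.9 = -14.7
Trade balance (goods + services) = 180.4 + (-14.7) = 165.7
Net primary income = 61.1 - 53.1 = 8.0
Net secondary income = 23.9
Current account = 165.7 + 8.0 + 23.9 = 197.6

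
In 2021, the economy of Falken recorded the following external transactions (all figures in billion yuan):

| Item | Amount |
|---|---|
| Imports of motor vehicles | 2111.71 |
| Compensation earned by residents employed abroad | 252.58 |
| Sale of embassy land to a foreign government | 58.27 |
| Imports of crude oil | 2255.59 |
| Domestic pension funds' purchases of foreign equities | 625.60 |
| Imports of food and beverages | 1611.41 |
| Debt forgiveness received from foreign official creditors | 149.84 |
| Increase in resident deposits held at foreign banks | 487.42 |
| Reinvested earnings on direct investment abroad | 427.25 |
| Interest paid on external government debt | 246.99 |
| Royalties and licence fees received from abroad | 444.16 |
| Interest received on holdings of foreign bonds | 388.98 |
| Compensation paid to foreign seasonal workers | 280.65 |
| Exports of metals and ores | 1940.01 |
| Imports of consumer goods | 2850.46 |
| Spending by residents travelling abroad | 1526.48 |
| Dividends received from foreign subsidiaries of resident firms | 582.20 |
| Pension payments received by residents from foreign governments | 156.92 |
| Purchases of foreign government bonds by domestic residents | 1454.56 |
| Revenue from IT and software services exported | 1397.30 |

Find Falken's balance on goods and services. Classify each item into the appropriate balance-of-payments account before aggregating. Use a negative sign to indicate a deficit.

Goods: 1940.01 - 2255.59 - 1611.41 - 2111.71 - 2850.46 = -6889.16
Services: -1526.48 + 1397.30 + 444.16 = 314.98
Trade balance = -6889.16 + 314.98 = -6574.18
(Excluded from the trade balance — primary income: compensation earned by residents employed abroad 252.58, reinvested earnings on direct investment abroad 427.25, interest paid on external government debt 246.99, interest received on holdings of foreign bonds 388.98, compensation paid to foreign seasonal workers 280.65, dividends received from foreign subsidiaries of resident firms 582.20; capital account: sale of embassy land to a foreign government 58.27, debt forgiveness received from foreign official creditors 149.84; financial account: domestic pension funds' purchases of foreign equities 625.60, increase in resident deposits held at foreign banks 487.42, purchases of foreign government bonds by domestic residents 1454.56; secondary income: pension payments received by residents from foreign governments 156.92.)

-6574.18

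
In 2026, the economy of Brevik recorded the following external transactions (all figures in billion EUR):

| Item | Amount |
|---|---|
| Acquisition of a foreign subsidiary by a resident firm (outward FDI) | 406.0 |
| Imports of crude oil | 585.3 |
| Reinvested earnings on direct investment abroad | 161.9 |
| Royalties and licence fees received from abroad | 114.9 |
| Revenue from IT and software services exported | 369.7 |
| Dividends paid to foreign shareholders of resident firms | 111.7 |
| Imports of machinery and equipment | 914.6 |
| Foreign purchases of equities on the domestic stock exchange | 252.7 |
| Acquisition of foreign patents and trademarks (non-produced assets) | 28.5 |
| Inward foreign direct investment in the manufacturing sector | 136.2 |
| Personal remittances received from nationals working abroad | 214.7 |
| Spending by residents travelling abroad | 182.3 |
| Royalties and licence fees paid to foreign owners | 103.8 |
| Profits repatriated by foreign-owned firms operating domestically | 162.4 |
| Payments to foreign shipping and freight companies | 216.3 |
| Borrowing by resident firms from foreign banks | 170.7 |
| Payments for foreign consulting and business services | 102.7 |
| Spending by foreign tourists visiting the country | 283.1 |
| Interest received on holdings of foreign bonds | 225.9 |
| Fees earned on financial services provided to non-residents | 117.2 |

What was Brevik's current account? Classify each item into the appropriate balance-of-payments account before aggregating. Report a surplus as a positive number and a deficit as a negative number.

Goods: -585.3 - 914.6 = -1499.9
Services: 369.7 - 182.3 - 216.3 + 117.2 + 283.1 - 102.7 - 103.8 + 114.9 = 279.8
Primary income: 225.9 - 162.4 - 111.7 + 161.9 = 113.7
Secondary income: 214.7
Current account = (-1499.9) + 279.8 + 113.7 + 214.7 = -891.7
(Excluded from the current account — financial account: acquisition of a foreign subsidiary by a resident firm (outward FDI) 406.0, foreign purchases of equities on the domestic stock exchange 252.7, inward foreign direct investment in the manufacturing sector 136.2, borrowing by resident firms from foreign banks 170.7; capital account: acquisition of foreign patents and trademarks (non-produced assets) 28.5.)

-891.7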